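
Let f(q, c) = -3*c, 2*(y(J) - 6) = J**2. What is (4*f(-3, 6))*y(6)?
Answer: -1728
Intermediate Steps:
y(J) = 6 + J**2/2
(4*f(-3, 6))*y(6) = (4*(-3*6))*(6 + (1/2)*6**2) = (4*(-18))*(6 + (1/2)*36) = -72*(6 + 18) = -72*24 = -1728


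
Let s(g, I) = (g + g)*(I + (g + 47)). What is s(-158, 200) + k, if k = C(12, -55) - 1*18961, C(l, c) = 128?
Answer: -46957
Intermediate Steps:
s(g, I) = 2*g*(47 + I + g) (s(g, I) = (2*g)*(I + (47 + g)) = (2*g)*(47 + I + g) = 2*g*(47 + I + g))
k = -18833 (k = 128 - 1*18961 = 128 - 18961 = -18833)
s(-158, 200) + k = 2*(-158)*(47 + 200 - 158) - 18833 = 2*(-158)*89 - 18833 = -28124 - 18833 = -46957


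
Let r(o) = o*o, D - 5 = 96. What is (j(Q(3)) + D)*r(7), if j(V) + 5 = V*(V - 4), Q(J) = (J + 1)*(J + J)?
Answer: 28224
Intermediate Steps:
Q(J) = 2*J*(1 + J) (Q(J) = (1 + J)*(2*J) = 2*J*(1 + J))
D = 101 (D = 5 + 96 = 101)
r(o) = o**2
j(V) = -5 + V*(-4 + V) (j(V) = -5 + V*(V - 4) = -5 + V*(-4 + V))
(j(Q(3)) + D)*r(7) = ((-5 + (2*3*(1 + 3))**2 - 8*3*(1 + 3)) + 101)*7**2 = ((-5 + (2*3*4)**2 - 8*3*4) + 101)*49 = ((-5 + 24**2 - 4*24) + 101)*49 = ((-5 + 576 - 96) + 101)*49 = (475 + 101)*49 = 576*49 = 28224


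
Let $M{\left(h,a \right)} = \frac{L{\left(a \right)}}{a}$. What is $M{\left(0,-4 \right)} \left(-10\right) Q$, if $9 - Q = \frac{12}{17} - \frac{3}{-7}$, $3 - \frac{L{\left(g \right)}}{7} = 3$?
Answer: $0$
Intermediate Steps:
$L{\left(g \right)} = 0$ ($L{\left(g \right)} = 21 - 21 = 0$)
$Q = \frac{936}{119}$ ($Q = 9 - \left(\frac{12}{17} - \frac{3}{-7}\right) = 9 - \left(12 \cdot \frac{1}{17} - - \frac{3}{7}\right) = 9 - \left(\frac{12}{17} + \frac{3}{7}\right) = 9 - \frac{135}{119} = \frac{936}{119} \approx 7.8655$)
$M{\left(h,a \right)} = 0$ ($M{\left(h,a \right)} = \frac{0}{a} = 0$)
$M{\left(0,-4 \right)} \left(-10\right) Q = 0 \left(-10\right) \frac{936}{119} = 0 \cdot \frac{936}{119} = 0$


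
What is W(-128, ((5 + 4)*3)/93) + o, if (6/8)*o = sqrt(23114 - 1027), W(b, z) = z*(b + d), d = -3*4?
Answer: -1260/31 + 4*sqrt(22087)/3 ≈ 157.51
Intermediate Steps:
d = -12
W(b, z) = z*(-12 + b) (W(b, z) = z*(b - 12) = z*(-12 + b))
o = 4*sqrt(22087)/3 (o = 4*sqrt(23114 - 1027)/3 = 4*sqrt(22087)/3 ≈ 198.16)
W(-128, ((5 + 4)*3)/93) + o = (((5 + 4)*3)/93)*(-12 - 128) + 4*sqrt(22087)/3 = ((9*3)*(1/93))*(-140) + 4*sqrt(22087)/3 = (27*(1/93))*(-140) + 4*sqrt(22087)/3 = (9/31)*(-140) + 4*sqrt(22087)/3 = -1260/31 + 4*sqrt(22087)/3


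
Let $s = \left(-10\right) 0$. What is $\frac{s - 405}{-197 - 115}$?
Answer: $\frac{135}{104} \approx 1.2981$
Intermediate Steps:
$s = 0$
$\frac{s - 405}{-197 - 115} = \frac{0 - 405}{-197 - 115} = - \frac{405}{-312} = \left(-405\right) \left(- \frac{1}{312}\right) = \frac{135}{104}$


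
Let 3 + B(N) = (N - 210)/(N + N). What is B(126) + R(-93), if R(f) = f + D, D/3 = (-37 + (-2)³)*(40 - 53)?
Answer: 4976/3 ≈ 1658.7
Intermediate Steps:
D = 1755 (D = 3*((-37 + (-2)³)*(40 - 53)) = 3*((-37 - 8)*(-13)) = 3*(-45*(-13)) = 3*585 = 1755)
B(N) = -3 + (-210 + N)/(2*N) (B(N) = -3 + (N - 210)/(N + N) = -3 + (-210 + N)/((2*N)) = -3 + (-210 + N)*(1/(2*N)) = -3 + (-210 + N)/(2*N))
R(f) = 1755 + f (R(f) = f + 1755 = 1755 + f)
B(126) + R(-93) = (-5/2 - 105/126) + (1755 - 93) = (-5/2 - 105*1/126) + 1662 = (-5/2 - ⅚) + 1662 = -10/3 + 1662 = 4976/3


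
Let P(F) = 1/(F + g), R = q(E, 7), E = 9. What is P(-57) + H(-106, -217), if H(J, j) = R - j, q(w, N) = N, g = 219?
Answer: 36289/162 ≈ 224.01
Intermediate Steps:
R = 7
H(J, j) = 7 - j
P(F) = 1/(219 + F) (P(F) = 1/(F + 219) = 1/(219 + F))
P(-57) + H(-106, -217) = 1/(219 - 57) + (7 - 1*(-217)) = 1/162 + (7 + 217) = 1/162 + 224 = 36289/162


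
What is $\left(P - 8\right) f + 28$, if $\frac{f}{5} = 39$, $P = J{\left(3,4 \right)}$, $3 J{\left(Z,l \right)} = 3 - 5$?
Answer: $-1662$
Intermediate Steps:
$J{\left(Z,l \right)} = - \frac{2}{3}$ ($J{\left(Z,l \right)} = \frac{3 - 5}{3} = \frac{1}{3} \left(-2\right) = - \frac{2}{3}$)
$P = - \frac{2}{3} \approx -0.66667$
$f = 195$ ($f = 5 \cdot 39 = 195$)
$\left(P - 8\right) f + 28 = \left(- \frac{2}{3} - 8\right) 195 + 28 = \left(- \frac{26}{3}\right) 195 + 28 = -1690 + 28 = -1662$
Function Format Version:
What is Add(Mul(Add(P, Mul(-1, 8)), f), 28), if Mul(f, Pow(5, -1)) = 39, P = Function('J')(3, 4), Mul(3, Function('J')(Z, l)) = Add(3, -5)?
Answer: -1662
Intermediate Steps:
Function('J')(Z, l) = Rational(-2, 3) (Function('J')(Z, l) = Mul(Rational(1, 3), Add(3, -5)) = Mul(Rational(1, 3), -2) = Rational(-2, 3))
P = Rational(-2, 3) ≈ -0.66667
f = 195 (f = Mul(5, 39) = 195)
Add(Mul(Add(P, Mul(-1, 8)), f), 28) = Add(Mul(Add(Rational(-2, 3), Mul(-1, 8)), 195), 28) = Add(Mul(Add(Rational(-2, 3), -8), 195), 28) = Add(Mul(Rational(-26, 3), 195), 28) = Add(-1690, 28) = -1662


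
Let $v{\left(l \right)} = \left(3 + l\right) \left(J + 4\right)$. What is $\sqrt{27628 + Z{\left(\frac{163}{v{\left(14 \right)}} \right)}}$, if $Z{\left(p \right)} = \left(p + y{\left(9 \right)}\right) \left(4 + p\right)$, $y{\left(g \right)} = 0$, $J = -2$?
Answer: $\frac{\sqrt{31986705}}{34} \approx 166.34$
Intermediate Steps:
$v{\left(l \right)} = 6 + 2 l$ ($v{\left(l \right)} = \left(3 + l\right) \left(-2 + 4\right) = \left(3 + l\right) 2 = 6 + 2 l$)
$Z{\left(p \right)} = p \left(4 + p\right)$ ($Z{\left(p \right)} = \left(p + 0\right) \left(4 + p\right) = p \left(4 + p\right)$)
$\sqrt{27628 + Z{\left(\frac{163}{v{\left(14 \right)}} \right)}} = \sqrt{27628 + \frac{163}{6 + 2 \cdot 14} \left(4 + \frac{163}{6 + 2 \cdot 14}\right)} = \sqrt{27628 + \frac{163}{6 + 28} \left(4 + \frac{163}{6 + 28}\right)} = \sqrt{27628 + \frac{163}{34} \left(4 + \frac{163}{34}\right)} = \sqrt{27628 + 163 \cdot \frac{1}{34} \left(4 + 163 \cdot \frac{1}{34}\right)} = \sqrt{27628 + \frac{163 \left(4 + \frac{163}{34}\right)}{34}} = \sqrt{27628 + \frac{163}{34} \cdot \frac{299}{34}} = \sqrt{27628 + \frac{48737}{1156}} = \sqrt{\frac{31986705}{1156}} = \frac{\sqrt{31986705}}{34}$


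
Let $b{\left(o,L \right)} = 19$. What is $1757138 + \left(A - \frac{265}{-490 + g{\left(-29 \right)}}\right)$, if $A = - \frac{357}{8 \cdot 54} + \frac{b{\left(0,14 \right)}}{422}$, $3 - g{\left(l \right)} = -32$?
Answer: $\frac{4858387620193}{2764944} \approx 1.7571 \cdot 10^{6}$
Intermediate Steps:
$g{\left(l \right)} = 35$ ($g{\left(l \right)} = 3 - -32 = 3 + 32 = 35$)
$A = - \frac{23741}{30384}$ ($A = - \frac{357}{8 \cdot 54} + \frac{19}{422} = - \frac{357}{432} + 19 \cdot \frac{1}{422} = \left(-357\right) \frac{1}{432} + \frac{19}{422} = - \frac{119}{144} + \frac{19}{422} = - \frac{23741}{30384} \approx -0.78137$)
$1757138 + \left(A - \frac{265}{-490 + g{\left(-29 \right)}}\right) = 1757138 - \left(\frac{23741}{30384} + \frac{265}{-490 + 35}\right) = 1757138 - \left(\frac{23741}{30384} + \frac{265}{-455}\right) = 1757138 - \frac{550079}{2764944} = \frac{4858387620193}{2764944}$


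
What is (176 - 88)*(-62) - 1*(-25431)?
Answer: 19975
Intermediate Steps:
(176 - 88)*(-62) - 1*(-25431) = 88*(-62) + 25431 = -5456 + 25431 = 19975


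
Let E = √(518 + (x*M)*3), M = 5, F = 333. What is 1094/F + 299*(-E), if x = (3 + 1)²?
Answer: 1094/333 - 299*√758 ≈ -8228.7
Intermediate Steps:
x = 16 (x = 4² = 16)
E = √758 (E = √(518 + (16*5)*3) = √(518 + 80*3) = √(518 + 240) = √758 ≈ 27.532)
1094/F + 299*(-E) = 1094/333 + 299*(-√758) = 1094*(1/333) - 299*√758 = 1094/333 - 299*√758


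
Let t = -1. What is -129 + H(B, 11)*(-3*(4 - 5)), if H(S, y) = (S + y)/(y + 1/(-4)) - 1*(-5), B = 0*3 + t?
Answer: -4782/43 ≈ -111.21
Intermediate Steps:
B = -1 (B = 0*3 - 1 = 0 - 1 = -1)
H(S, y) = 5 + (S + y)/(-1/4 + y) (H(S, y) = (S + y)/(y - 1/4) + 5 = (S + y)/(-1/4 + y) + 5 = 5 + (S + y)/(-1/4 + y))
-129 + H(B, 11)*(-3*(4 - 5)) = -129 + ((-5 + 4*(-1) + 24*11)/(-1 + 4*11))*(-3*(4 - 5)) = -129 + ((-5 - 4 + 264)/(-1 + 44))*(-3*(-1)) = -129 + (255/43)*3 = -129 + 765/43 = -4782/43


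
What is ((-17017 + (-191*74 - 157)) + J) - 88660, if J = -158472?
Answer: -278440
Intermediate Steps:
((-17017 + (-191*74 - 157)) + J) - 88660 = ((-17017 + (-191*74 - 157)) - 158472) - 88660 = ((-17017 + (-14134 - 157)) - 158472) - 88660 = ((-17017 - 14291) - 158472) - 88660 = (-31308 - 158472) - 88660 = -189780 - 88660 = -278440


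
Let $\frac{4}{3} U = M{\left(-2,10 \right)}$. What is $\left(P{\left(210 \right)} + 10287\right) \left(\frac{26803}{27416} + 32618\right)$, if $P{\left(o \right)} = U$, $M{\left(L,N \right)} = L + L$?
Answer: $\frac{2299198741761}{6854} \approx 3.3545 \cdot 10^{8}$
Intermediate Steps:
$M{\left(L,N \right)} = 2 L$
$U = -3$ ($U = \frac{3 \cdot 2 \left(-2\right)}{4} = \frac{3}{4} \left(-4\right) = -3$)
$P{\left(o \right)} = -3$
$\left(P{\left(210 \right)} + 10287\right) \left(\frac{26803}{27416} + 32618\right) = \left(-3 + 10287\right) \left(\frac{26803}{27416} + 32618\right) = 10284 \left(26803 \cdot \frac{1}{27416} + 32618\right) = 10284 \left(\frac{26803}{27416} + 32618\right) = 10284 \cdot \frac{894281891}{27416} = \frac{2299198741761}{6854}$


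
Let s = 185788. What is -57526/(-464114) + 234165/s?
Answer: 8526206807/6159057988 ≈ 1.3843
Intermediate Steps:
-57526/(-464114) + 234165/s = -57526/(-464114) + 234165/185788 = -57526*(-1/464114) + 234165*(1/185788) = 4109/33151 + 234165/185788 = 8526206807/6159057988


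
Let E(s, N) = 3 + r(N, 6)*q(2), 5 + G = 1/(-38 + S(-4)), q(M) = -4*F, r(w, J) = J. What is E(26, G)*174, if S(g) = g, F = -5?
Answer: 21402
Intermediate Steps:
q(M) = 20 (q(M) = -4*(-5) = 20)
G = -211/42 (G = -5 + 1/(-38 - 4) = -5 + 1/(-42) = -5 - 1/42 = -211/42 ≈ -5.0238)
E(s, N) = 123 (E(s, N) = 3 + 6*20 = 3 + 120 = 123)
E(26, G)*174 = 123*174 = 21402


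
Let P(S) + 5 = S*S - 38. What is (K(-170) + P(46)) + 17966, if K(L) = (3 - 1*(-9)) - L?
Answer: 20221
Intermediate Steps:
K(L) = 12 - L (K(L) = (3 + 9) - L = 12 - L)
P(S) = -43 + S² (P(S) = -5 + (S*S - 38) = -5 + (S² - 38) = -5 + (-38 + S²) = -43 + S²)
(K(-170) + P(46)) + 17966 = ((12 - 1*(-170)) + (-43 + 46²)) + 17966 = ((12 + 170) + (-43 + 2116)) + 17966 = (182 + 2073) + 17966 = 2255 + 17966 = 20221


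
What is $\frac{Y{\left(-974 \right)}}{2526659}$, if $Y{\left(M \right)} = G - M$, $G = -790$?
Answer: $\frac{184}{2526659} \approx 7.2823 \cdot 10^{-5}$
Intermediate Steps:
$Y{\left(M \right)} = -790 - M$
$\frac{Y{\left(-974 \right)}}{2526659} = \frac{-790 - -974}{2526659} = \left(-790 + 974\right) \frac{1}{2526659} = 184 \cdot \frac{1}{2526659} = \frac{184}{2526659}$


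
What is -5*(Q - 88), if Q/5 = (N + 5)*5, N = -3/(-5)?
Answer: -260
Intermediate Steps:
N = ⅗ (N = -3*(-⅕) = ⅗ ≈ 0.60000)
Q = 140 (Q = 5*((⅗ + 5)*5) = 5*((28/5)*5) = 5*28 = 140)
-5*(Q - 88) = -5*(140 - 88) = -5*52 = -260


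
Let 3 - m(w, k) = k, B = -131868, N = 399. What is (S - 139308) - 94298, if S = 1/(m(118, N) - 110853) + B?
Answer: -40658617027/111249 ≈ -3.6547e+5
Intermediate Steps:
m(w, k) = 3 - k
S = -14670183133/111249 (S = 1/((3 - 1*399) - 110853) - 131868 = 1/((3 - 399) - 110853) - 131868 = 1/(-396 - 110853) - 131868 = 1/(-111249) - 131868 = -1/111249 - 131868 = -14670183133/111249 ≈ -1.3187e+5)
(S - 139308) - 94298 = (-14670183133/111249 - 139308) - 94298 = -30168058825/111249 - 94298 = -40658617027/111249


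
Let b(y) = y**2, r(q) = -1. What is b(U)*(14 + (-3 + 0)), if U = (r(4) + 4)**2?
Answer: 891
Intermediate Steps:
U = 9 (U = (-1 + 4)**2 = 3**2 = 9)
b(U)*(14 + (-3 + 0)) = 9**2*(14 + (-3 + 0)) = 81*(14 - 3) = 81*11 = 891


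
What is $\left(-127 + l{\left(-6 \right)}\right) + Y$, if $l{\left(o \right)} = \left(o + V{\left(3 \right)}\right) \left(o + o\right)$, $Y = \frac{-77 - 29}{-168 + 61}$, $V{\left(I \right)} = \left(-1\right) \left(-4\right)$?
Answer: $- \frac{10915}{107} \approx -102.01$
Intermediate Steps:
$V{\left(I \right)} = 4$
$Y = \frac{106}{107}$ ($Y = - \frac{106}{-107} = \left(-106\right) \left(- \frac{1}{107}\right) = \frac{106}{107} \approx 0.99065$)
$l{\left(o \right)} = 2 o \left(4 + o\right)$ ($l{\left(o \right)} = \left(o + 4\right) \left(o + o\right) = \left(4 + o\right) 2 o = 2 o \left(4 + o\right)$)
$\left(-127 + l{\left(-6 \right)}\right) + Y = \left(-127 + 2 \left(-6\right) \left(4 - 6\right)\right) + \frac{106}{107} = \left(-127 + 2 \left(-6\right) \left(-2\right)\right) + \frac{106}{107} = \left(-127 + 24\right) + \frac{106}{107} = -103 + \frac{106}{107} = - \frac{10915}{107}$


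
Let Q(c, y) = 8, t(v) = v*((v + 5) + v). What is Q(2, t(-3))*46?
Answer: 368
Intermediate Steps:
t(v) = v*(5 + 2*v) (t(v) = v*((5 + v) + v) = v*(5 + 2*v))
Q(2, t(-3))*46 = 8*46 = 368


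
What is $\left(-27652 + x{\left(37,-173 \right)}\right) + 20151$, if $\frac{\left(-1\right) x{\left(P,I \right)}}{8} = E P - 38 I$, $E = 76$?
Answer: $-82589$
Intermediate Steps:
$x{\left(P,I \right)} = - 608 P + 304 I$ ($x{\left(P,I \right)} = - 8 \left(76 P - 38 I\right) = - 8 \left(- 38 I + 76 P\right) = - 608 P + 304 I$)
$\left(-27652 + x{\left(37,-173 \right)}\right) + 20151 = \left(-27652 + \left(\left(-608\right) 37 + 304 \left(-173\right)\right)\right) + 20151 = \left(-27652 - 75088\right) + 20151 = -102740 + 20151 = -82589$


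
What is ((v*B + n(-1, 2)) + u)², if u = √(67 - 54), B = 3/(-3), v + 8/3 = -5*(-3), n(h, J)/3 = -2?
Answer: 3142/9 - 110*√13/3 ≈ 216.91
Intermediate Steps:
n(h, J) = -6 (n(h, J) = 3*(-2) = -6)
v = 37/3 (v = -8/3 - 5*(-3) = -8/3 + 15 = 37/3 ≈ 12.333)
B = -1 (B = 3*(-⅓) = -1)
u = √13 ≈ 3.6056
((v*B + n(-1, 2)) + u)² = (((37/3)*(-1) - 6) + √13)² = ((-37/3 - 6) + √13)² = (-55/3 + √13)²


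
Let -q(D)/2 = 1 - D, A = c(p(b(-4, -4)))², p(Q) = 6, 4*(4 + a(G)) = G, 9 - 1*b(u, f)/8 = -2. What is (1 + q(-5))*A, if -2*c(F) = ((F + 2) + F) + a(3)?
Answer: -20339/64 ≈ -317.80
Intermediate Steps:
b(u, f) = 88 (b(u, f) = 72 - 8*(-2) = 72 + 16 = 88)
a(G) = -4 + G/4
c(F) = 5/8 - F (c(F) = -(((F + 2) + F) + (-4 + (¼)*3))/2 = -(((2 + F) + F) + (-4 + ¾))/2 = -((2 + 2*F) - 13/4)/2 = -(-5/4 + 2*F)/2 = 5/8 - F)
A = 1849/64 (A = (5/8 - 1*6)² = (5/8 - 6)² = (-43/8)² = 1849/64 ≈ 28.891)
q(D) = -2 + 2*D (q(D) = -2*(1 - D) = -2 + 2*D)
(1 + q(-5))*A = (1 + (-2 + 2*(-5)))*(1849/64) = (1 + (-2 - 10))*(1849/64) = (1 - 12)*(1849/64) = -11*1849/64 = -20339/64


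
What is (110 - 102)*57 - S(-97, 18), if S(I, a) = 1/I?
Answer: 44233/97 ≈ 456.01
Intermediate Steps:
(110 - 102)*57 - S(-97, 18) = (110 - 102)*57 - 1/(-97) = 8*57 - 1*(-1/97) = 456 + 1/97 = 44233/97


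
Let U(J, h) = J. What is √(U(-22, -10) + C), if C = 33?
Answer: √11 ≈ 3.3166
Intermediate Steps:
√(U(-22, -10) + C) = √(-22 + 33) = √11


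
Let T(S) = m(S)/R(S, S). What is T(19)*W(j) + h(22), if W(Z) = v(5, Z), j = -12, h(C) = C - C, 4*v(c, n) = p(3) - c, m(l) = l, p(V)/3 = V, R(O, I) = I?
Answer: 1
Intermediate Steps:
p(V) = 3*V
v(c, n) = 9/4 - c/4 (v(c, n) = (3*3 - c)/4 = (9 - c)/4 = 9/4 - c/4)
h(C) = 0
T(S) = 1 (T(S) = S/S = 1)
W(Z) = 1 (W(Z) = 9/4 - 1/4*5 = 9/4 - 5/4 = 1)
T(19)*W(j) + h(22) = 1*1 + 0 = 1 + 0 = 1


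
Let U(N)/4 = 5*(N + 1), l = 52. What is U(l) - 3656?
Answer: -2596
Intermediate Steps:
U(N) = 20 + 20*N (U(N) = 4*(5*(N + 1)) = 4*(5*(1 + N)) = 4*(5 + 5*N) = 20 + 20*N)
U(l) - 3656 = (20 + 20*52) - 3656 = (20 + 1040) - 3656 = 1060 - 3656 = -2596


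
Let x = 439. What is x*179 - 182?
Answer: 78399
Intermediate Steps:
x*179 - 182 = 439*179 - 182 = 78581 - 182 = 78399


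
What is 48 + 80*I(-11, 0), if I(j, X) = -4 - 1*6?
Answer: -752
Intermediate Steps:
I(j, X) = -10 (I(j, X) = -4 - 6 = -10)
48 + 80*I(-11, 0) = 48 + 80*(-10) = 48 - 800 = -752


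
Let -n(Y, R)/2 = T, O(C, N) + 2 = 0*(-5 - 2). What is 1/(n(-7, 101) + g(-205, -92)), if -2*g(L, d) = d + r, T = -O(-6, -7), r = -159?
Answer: 2/243 ≈ 0.0082304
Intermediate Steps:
O(C, N) = -2 (O(C, N) = -2 + 0*(-5 - 2) = -2 + 0*(-7) = -2 + 0 = -2)
T = 2 (T = -1*(-2) = 2)
n(Y, R) = -4 (n(Y, R) = -2*2 = -4)
g(L, d) = 159/2 - d/2 (g(L, d) = -(d - 159)/2 = -(-159 + d)/2 = 159/2 - d/2)
1/(n(-7, 101) + g(-205, -92)) = 1/(-4 + (159/2 - ½*(-92))) = 1/(-4 + (159/2 + 46)) = 1/(-4 + 251/2) = 1/(243/2) = 2/243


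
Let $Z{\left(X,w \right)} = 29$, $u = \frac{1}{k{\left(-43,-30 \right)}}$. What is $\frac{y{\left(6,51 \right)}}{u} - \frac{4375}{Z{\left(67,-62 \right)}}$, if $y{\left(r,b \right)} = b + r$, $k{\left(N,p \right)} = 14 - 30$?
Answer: $- \frac{30823}{29} \approx -1062.9$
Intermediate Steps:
$k{\left(N,p \right)} = -16$
$u = - \frac{1}{16}$ ($u = \frac{1}{-16} = - \frac{1}{16} \approx -0.0625$)
$\frac{y{\left(6,51 \right)}}{u} - \frac{4375}{Z{\left(67,-62 \right)}} = \frac{51 + 6}{- \frac{1}{16}} - \frac{4375}{29} = 57 \left(-16\right) - \frac{4375}{29} = -912 - \frac{4375}{29} = - \frac{30823}{29}$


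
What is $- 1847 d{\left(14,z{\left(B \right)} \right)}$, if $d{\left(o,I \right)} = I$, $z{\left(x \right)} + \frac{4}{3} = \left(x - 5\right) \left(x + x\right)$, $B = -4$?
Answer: $- \frac{391564}{3} \approx -1.3052 \cdot 10^{5}$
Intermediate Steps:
$z{\left(x \right)} = - \frac{4}{3} + 2 x \left(-5 + x\right)$ ($z{\left(x \right)} = - \frac{4}{3} + \left(x - 5\right) \left(x + x\right) = - \frac{4}{3} + \left(-5 + x\right) 2 x = - \frac{4}{3} + 2 x \left(-5 + x\right)$)
$- 1847 d{\left(14,z{\left(B \right)} \right)} = - 1847 \left(- \frac{4}{3} - -40 + 2 \left(-4\right)^{2}\right) = - 1847 \left(- \frac{4}{3} + 40 + 2 \cdot 16\right) = - 1847 \left(- \frac{4}{3} + 40 + 32\right) = \left(-1847\right) \frac{212}{3} = - \frac{391564}{3}$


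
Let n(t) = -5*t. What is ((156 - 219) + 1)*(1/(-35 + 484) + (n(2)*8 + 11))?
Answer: 1920760/449 ≈ 4277.9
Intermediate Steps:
((156 - 219) + 1)*(1/(-35 + 484) + (n(2)*8 + 11)) = ((156 - 219) + 1)*(1/(-35 + 484) + (-5*2*8 + 11)) = (-63 + 1)*(1/449 + (-10*8 + 11)) = -62*(1/449 + (-80 + 11)) = -62*(1/449 - 69) = -62*(-30980/449) = 1920760/449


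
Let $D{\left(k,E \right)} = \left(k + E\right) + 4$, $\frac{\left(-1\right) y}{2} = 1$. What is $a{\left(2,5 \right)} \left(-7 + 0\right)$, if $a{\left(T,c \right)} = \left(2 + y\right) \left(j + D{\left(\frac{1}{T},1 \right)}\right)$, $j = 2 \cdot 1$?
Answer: $0$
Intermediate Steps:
$y = -2$ ($y = \left(-2\right) 1 = -2$)
$D{\left(k,E \right)} = 4 + E + k$ ($D{\left(k,E \right)} = \left(E + k\right) + 4 = 4 + E + k$)
$j = 2$
$a{\left(T,c \right)} = 0$ ($a{\left(T,c \right)} = \left(2 - 2\right) \left(2 + \left(4 + 1 + \frac{1}{T}\right)\right) = 0 \left(2 + \left(5 + \frac{1}{T}\right)\right) = 0 \left(7 + \frac{1}{T}\right) = 0$)
$a{\left(2,5 \right)} \left(-7 + 0\right) = 0 \left(-7 + 0\right) = 0 \left(-7\right) = 0$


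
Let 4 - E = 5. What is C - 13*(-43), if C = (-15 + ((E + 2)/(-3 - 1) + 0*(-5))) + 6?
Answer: 2199/4 ≈ 549.75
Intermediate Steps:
E = -1 (E = 4 - 1*5 = 4 - 5 = -1)
C = -37/4 (C = (-15 + ((-1 + 2)/(-3 - 1) + 0*(-5))) + 6 = (-15 + (1/(-4) + 0)) + 6 = (-15 + (1*(-1/4) + 0)) + 6 = (-15 + (-1/4 + 0)) + 6 = (-15 - 1/4) + 6 = -61/4 + 6 = -37/4 ≈ -9.2500)
C - 13*(-43) = -37/4 - 13*(-43) = -37/4 + 559 = 2199/4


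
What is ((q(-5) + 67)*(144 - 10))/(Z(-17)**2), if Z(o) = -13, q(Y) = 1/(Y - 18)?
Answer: 206360/3887 ≈ 53.090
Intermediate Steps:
q(Y) = 1/(-18 + Y)
((q(-5) + 67)*(144 - 10))/(Z(-17)**2) = ((1/(-18 - 5) + 67)*(144 - 10))/((-13)**2) = ((1/(-23) + 67)*134)/169 = ((-1/23 + 67)*134)*(1/169) = ((1540/23)*134)*(1/169) = (206360/23)*(1/169) = 206360/3887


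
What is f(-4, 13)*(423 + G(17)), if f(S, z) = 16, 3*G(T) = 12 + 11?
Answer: 20672/3 ≈ 6890.7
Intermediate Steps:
G(T) = 23/3 (G(T) = (12 + 11)/3 = (⅓)*23 = 23/3)
f(-4, 13)*(423 + G(17)) = 16*(423 + 23/3) = 16*(1292/3) = 20672/3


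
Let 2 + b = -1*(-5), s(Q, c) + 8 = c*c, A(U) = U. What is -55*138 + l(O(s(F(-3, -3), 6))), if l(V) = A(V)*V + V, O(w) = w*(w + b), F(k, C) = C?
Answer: 746702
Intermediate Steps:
s(Q, c) = -8 + c² (s(Q, c) = -8 + c*c = -8 + c²)
b = 3 (b = -2 - 1*(-5) = -2 + 5 = 3)
O(w) = w*(3 + w) (O(w) = w*(w + 3) = w*(3 + w))
l(V) = V + V² (l(V) = V*V + V = V² + V = V + V²)
-55*138 + l(O(s(F(-3, -3), 6))) = -55*138 + ((-8 + 6²)*(3 + (-8 + 6²)))*(1 + (-8 + 6²)*(3 + (-8 + 6²))) = -7590 + ((-8 + 36)*(3 + (-8 + 36)))*(1 + (-8 + 36)*(3 + (-8 + 36))) = -7590 + (28*(3 + 28))*(1 + 28*(3 + 28)) = -7590 + (28*31)*(1 + 28*31) = -7590 + 868*(1 + 868) = -7590 + 868*869 = -7590 + 754292 = 746702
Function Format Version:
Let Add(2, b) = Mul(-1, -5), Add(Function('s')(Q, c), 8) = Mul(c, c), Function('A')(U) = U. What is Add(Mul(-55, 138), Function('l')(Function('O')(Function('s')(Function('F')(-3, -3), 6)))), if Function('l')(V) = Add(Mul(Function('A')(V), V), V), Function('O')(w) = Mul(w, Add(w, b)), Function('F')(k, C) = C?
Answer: 746702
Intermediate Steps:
Function('s')(Q, c) = Add(-8, Pow(c, 2)) (Function('s')(Q, c) = Add(-8, Mul(c, c)) = Add(-8, Pow(c, 2)))
b = 3 (b = Add(-2, Mul(-1, -5)) = Add(-2, 5) = 3)
Function('O')(w) = Mul(w, Add(3, w)) (Function('O')(w) = Mul(w, Add(w, 3)) = Mul(w, Add(3, w)))
Function('l')(V) = Add(V, Pow(V, 2)) (Function('l')(V) = Add(Mul(V, V), V) = Add(Pow(V, 2), V) = Add(V, Pow(V, 2)))
Add(Mul(-55, 138), Function('l')(Function('O')(Function('s')(Function('F')(-3, -3), 6)))) = Add(Mul(-55, 138), Mul(Mul(Add(-8, Pow(6, 2)), Add(3, Add(-8, Pow(6, 2)))), Add(1, Mul(Add(-8, Pow(6, 2)), Add(3, Add(-8, Pow(6, 2))))))) = Add(-7590, Mul(Mul(Add(-8, 36), Add(3, Add(-8, 36))), Add(1, Mul(Add(-8, 36), Add(3, Add(-8, 36)))))) = Add(-7590, Mul(Mul(28, Add(3, 28)), Add(1, Mul(28, Add(3, 28))))) = Add(-7590, Mul(Mul(28, 31), Add(1, Mul(28, 31)))) = Add(-7590, Mul(868, Add(1, 868))) = Add(-7590, Mul(868, 869)) = Add(-7590, 754292) = 746702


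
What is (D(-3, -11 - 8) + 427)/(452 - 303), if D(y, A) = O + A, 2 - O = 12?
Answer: 398/149 ≈ 2.6711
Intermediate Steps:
O = -10 (O = 2 - 1*12 = 2 - 12 = -10)
D(y, A) = -10 + A
(D(-3, -11 - 8) + 427)/(452 - 303) = ((-10 + (-11 - 8)) + 427)/(452 - 303) = ((-10 - 19) + 427)/149 = (-29 + 427)*(1/149) = 398*(1/149) = 398/149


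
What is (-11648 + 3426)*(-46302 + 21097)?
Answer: 207235510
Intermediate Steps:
(-11648 + 3426)*(-46302 + 21097) = -8222*(-25205) = 207235510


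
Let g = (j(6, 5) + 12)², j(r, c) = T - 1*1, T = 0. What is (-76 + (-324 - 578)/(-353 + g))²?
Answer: 69973225/13456 ≈ 5200.1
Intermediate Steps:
j(r, c) = -1 (j(r, c) = 0 - 1*1 = 0 - 1 = -1)
g = 121 (g = (-1 + 12)² = 11² = 121)
(-76 + (-324 - 578)/(-353 + g))² = (-76 + (-324 - 578)/(-353 + 121))² = (-76 - 902/(-232))² = (-76 - 902*(-1/232))² = (-76 + 451/116)² = (-8365/116)² = 69973225/13456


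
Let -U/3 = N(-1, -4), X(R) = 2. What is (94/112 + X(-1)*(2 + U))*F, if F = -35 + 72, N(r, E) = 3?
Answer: -27269/56 ≈ -486.95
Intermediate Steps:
U = -9 (U = -3*3 = -9)
F = 37
(94/112 + X(-1)*(2 + U))*F = (94/112 + 2*(2 - 9))*37 = (94*(1/112) + 2*(-7))*37 = (47/56 - 14)*37 = -737/56*37 = -27269/56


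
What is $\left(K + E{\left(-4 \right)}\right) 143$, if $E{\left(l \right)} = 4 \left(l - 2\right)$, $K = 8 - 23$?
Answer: $-5577$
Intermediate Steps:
$K = -15$ ($K = 8 - 23 = -15$)
$E{\left(l \right)} = -8 + 4 l$ ($E{\left(l \right)} = 4 \left(-2 + l\right) = -8 + 4 l$)
$\left(K + E{\left(-4 \right)}\right) 143 = \left(-15 + \left(-8 + 4 \left(-4\right)\right)\right) 143 = \left(-15 - 24\right) 143 = \left(-39\right) 143 = -5577$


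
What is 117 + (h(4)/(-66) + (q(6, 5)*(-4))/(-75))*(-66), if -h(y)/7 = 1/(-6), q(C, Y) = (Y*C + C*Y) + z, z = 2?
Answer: -15011/150 ≈ -100.07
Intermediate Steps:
q(C, Y) = 2 + 2*C*Y (q(C, Y) = (Y*C + C*Y) + 2 = (C*Y + C*Y) + 2 = 2*C*Y + 2 = 2 + 2*C*Y)
h(y) = 7/6 (h(y) = -7/(-6) = -7*(-1/6) = 7/6)
117 + (h(4)/(-66) + (q(6, 5)*(-4))/(-75))*(-66) = 117 + ((7/6)/(-66) + ((2 + 2*6*5)*(-4))/(-75))*(-66) = 117 + ((7/6)*(-1/66) + ((2 + 60)*(-4))*(-1/75))*(-66) = 117 + (-7/396 + (62*(-4))*(-1/75))*(-66) = 117 + (-7/396 - 248*(-1/75))*(-66) = 117 + (-7/396 + 248/75)*(-66) = 117 + (32561/9900)*(-66) = 117 - 32561/150 = -15011/150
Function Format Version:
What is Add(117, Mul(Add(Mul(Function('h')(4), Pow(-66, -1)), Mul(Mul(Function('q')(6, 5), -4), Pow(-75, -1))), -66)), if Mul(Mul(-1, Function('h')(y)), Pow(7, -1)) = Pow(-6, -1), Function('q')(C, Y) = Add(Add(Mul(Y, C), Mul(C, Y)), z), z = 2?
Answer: Rational(-15011, 150) ≈ -100.07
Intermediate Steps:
Function('q')(C, Y) = Add(2, Mul(2, C, Y)) (Function('q')(C, Y) = Add(Add(Mul(Y, C), Mul(C, Y)), 2) = Add(Add(Mul(C, Y), Mul(C, Y)), 2) = Add(Mul(2, C, Y), 2) = Add(2, Mul(2, C, Y)))
Function('h')(y) = Rational(7, 6) (Function('h')(y) = Mul(-7, Pow(-6, -1)) = Mul(-7, Rational(-1, 6)) = Rational(7, 6))
Add(117, Mul(Add(Mul(Function('h')(4), Pow(-66, -1)), Mul(Mul(Function('q')(6, 5), -4), Pow(-75, -1))), -66)) = Add(117, Mul(Add(Mul(Rational(7, 6), Pow(-66, -1)), Mul(Mul(Add(2, Mul(2, 6, 5)), -4), Pow(-75, -1))), -66)) = Add(117, Mul(Add(Mul(Rational(7, 6), Rational(-1, 66)), Mul(Mul(Add(2, 60), -4), Rational(-1, 75))), -66)) = Add(117, Mul(Add(Rational(-7, 396), Mul(Mul(62, -4), Rational(-1, 75))), -66)) = Add(117, Mul(Add(Rational(-7, 396), Mul(-248, Rational(-1, 75))), -66)) = Add(117, Mul(Add(Rational(-7, 396), Rational(248, 75)), -66)) = Add(117, Mul(Rational(32561, 9900), -66)) = Add(117, Rational(-32561, 150)) = Rational(-15011, 150)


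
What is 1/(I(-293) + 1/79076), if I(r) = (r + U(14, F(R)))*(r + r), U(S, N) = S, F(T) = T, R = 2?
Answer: 79076/12928451545 ≈ 6.1164e-6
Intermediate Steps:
I(r) = 2*r*(14 + r) (I(r) = (r + 14)*(r + r) = (14 + r)*(2*r) = 2*r*(14 + r))
1/(I(-293) + 1/79076) = 1/(2*(-293)*(14 - 293) + 1/79076) = 1/(2*(-293)*(-279) + 1/79076) = 1/(163494 + 1/79076) = 1/(12928451545/79076) = 79076/12928451545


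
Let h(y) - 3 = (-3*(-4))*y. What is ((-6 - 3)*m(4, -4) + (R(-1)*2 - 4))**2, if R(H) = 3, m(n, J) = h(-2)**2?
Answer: 15737089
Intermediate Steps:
h(y) = 3 + 12*y (h(y) = 3 + (-3*(-4))*y = 3 + 12*y)
m(n, J) = 441 (m(n, J) = (3 + 12*(-2))**2 = (3 - 24)**2 = (-21)**2 = 441)
((-6 - 3)*m(4, -4) + (R(-1)*2 - 4))**2 = ((-6 - 3)*441 + (3*2 - 4))**2 = (-9*441 + (6 - 4))**2 = (-3969 + 2)**2 = (-3967)**2 = 15737089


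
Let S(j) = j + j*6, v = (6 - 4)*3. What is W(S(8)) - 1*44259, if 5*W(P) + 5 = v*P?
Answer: -220964/5 ≈ -44193.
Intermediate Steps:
v = 6 (v = 2*3 = 6)
S(j) = 7*j (S(j) = j + 6*j = 7*j)
W(P) = -1 + 6*P/5 (W(P) = -1 + (6*P)/5 = -1 + 6*P/5)
W(S(8)) - 1*44259 = (-1 + 6*(7*8)/5) - 1*44259 = (-1 + (6/5)*56) - 44259 = (-1 + 336/5) - 44259 = 331/5 - 44259 = -220964/5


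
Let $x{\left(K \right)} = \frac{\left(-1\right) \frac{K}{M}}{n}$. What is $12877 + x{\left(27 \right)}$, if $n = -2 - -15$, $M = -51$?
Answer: $\frac{2845826}{221} \approx 12877.0$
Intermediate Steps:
$n = 13$ ($n = -2 + 15 = 13$)
$x{\left(K \right)} = \frac{K}{663}$ ($x{\left(K \right)} = \frac{\left(-1\right) \frac{K}{-51}}{13} = - \frac{K \left(-1\right)}{51} \cdot \frac{1}{13} = - \frac{\left(-1\right) K}{51} \cdot \frac{1}{13} = \frac{K}{51} \cdot \frac{1}{13} = \frac{K}{663}$)
$12877 + x{\left(27 \right)} = 12877 + \frac{1}{663} \cdot 27 = 12877 + \frac{9}{221} = \frac{2845826}{221}$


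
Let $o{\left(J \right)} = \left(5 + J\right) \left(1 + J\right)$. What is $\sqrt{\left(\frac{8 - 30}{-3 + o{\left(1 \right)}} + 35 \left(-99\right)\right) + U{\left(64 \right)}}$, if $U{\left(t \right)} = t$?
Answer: $\frac{i \sqrt{30631}}{3} \approx 58.339 i$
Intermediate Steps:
$o{\left(J \right)} = \left(1 + J\right) \left(5 + J\right)$
$\sqrt{\left(\frac{8 - 30}{-3 + o{\left(1 \right)}} + 35 \left(-99\right)\right) + U{\left(64 \right)}} = \sqrt{\left(\frac{8 - 30}{-3 + \left(5 + 1^{2} + 6 \cdot 1\right)} + 35 \left(-99\right)\right) + 64} = \sqrt{\left(- \frac{22}{-3 + \left(5 + 1 + 6\right)} - 3465\right) + 64} = \sqrt{\left(- \frac{22}{-3 + 12} - 3465\right) + 64} = \sqrt{\left(- \frac{22}{9} - 3465\right) + 64} = \sqrt{- \frac{31207}{9} + 64} = \sqrt{- \frac{30631}{9}} = \frac{i \sqrt{30631}}{3}$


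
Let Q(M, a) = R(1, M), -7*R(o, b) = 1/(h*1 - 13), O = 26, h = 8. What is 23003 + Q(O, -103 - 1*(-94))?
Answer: 805106/35 ≈ 23003.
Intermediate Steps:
R(o, b) = 1/35 (R(o, b) = -1/(7*(8*1 - 13)) = -1/(7*(8 - 13)) = -1/7/(-5) = -1/7*(-1/5) = 1/35)
Q(M, a) = 1/35
23003 + Q(O, -103 - 1*(-94)) = 23003 + 1/35 = 805106/35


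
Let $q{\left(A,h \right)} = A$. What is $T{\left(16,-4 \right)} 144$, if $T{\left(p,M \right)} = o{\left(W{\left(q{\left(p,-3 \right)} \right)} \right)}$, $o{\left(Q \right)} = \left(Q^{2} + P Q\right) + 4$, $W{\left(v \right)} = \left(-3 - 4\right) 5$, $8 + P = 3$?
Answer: $202176$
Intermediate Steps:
$P = -5$ ($P = -8 + 3 = -5$)
$W{\left(v \right)} = -35$ ($W{\left(v \right)} = \left(-7\right) 5 = -35$)
$o{\left(Q \right)} = 4 + Q^{2} - 5 Q$ ($o{\left(Q \right)} = \left(Q^{2} - 5 Q\right) + 4 = 4 + Q^{2} - 5 Q$)
$T{\left(p,M \right)} = 1404$ ($T{\left(p,M \right)} = 4 + \left(-35\right)^{2} - -175 = 4 + 1225 + 175 = 1404$)
$T{\left(16,-4 \right)} 144 = 1404 \cdot 144 = 202176$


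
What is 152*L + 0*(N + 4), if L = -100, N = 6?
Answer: -15200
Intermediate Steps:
152*L + 0*(N + 4) = 152*(-100) + 0*(6 + 4) = -15200 + 0*10 = -15200 + 0 = -15200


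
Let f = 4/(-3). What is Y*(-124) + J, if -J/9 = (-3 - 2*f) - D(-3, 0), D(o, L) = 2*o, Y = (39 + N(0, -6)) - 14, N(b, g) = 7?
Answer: -4019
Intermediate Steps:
Y = 32 (Y = (39 + 7) - 14 = 46 - 14 = 32)
f = -4/3 (f = 4*(-⅓) = -4/3 ≈ -1.3333)
J = -51 (J = -9*((-3 - 2*(-4/3)) - 2*(-3)) = -9*((-3 + 8/3) - 1*(-6)) = -9*(-⅓ + 6) = -9*17/3 = -51)
Y*(-124) + J = 32*(-124) - 51 = -3968 - 51 = -4019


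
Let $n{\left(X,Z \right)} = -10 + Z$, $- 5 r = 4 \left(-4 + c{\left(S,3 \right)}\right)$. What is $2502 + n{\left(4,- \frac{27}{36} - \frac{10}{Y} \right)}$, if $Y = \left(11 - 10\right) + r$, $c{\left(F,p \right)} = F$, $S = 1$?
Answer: $\frac{169205}{68} \approx 2488.3$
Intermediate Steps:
$r = \frac{12}{5}$ ($r = - \frac{4 \left(-4 + 1\right)}{5} = - \frac{4 \left(-3\right)}{5} = \left(- \frac{1}{5}\right) \left(-12\right) = \frac{12}{5} \approx 2.4$)
$Y = \frac{17}{5}$ ($Y = \left(11 - 10\right) + \frac{12}{5} = 1 + \frac{12}{5} = \frac{17}{5} \approx 3.4$)
$2502 + n{\left(4,- \frac{27}{36} - \frac{10}{Y} \right)} = 2502 - \frac{931}{68} = \frac{169205}{68}$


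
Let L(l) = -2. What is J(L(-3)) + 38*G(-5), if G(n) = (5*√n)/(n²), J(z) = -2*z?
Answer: 4 + 38*I*√5/5 ≈ 4.0 + 16.994*I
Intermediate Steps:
G(n) = 5/n^(3/2) (G(n) = (5*√n)/n² = 5/n^(3/2))
J(L(-3)) + 38*G(-5) = -2*(-2) + 38*(5/(-5)^(3/2)) = 4 + 38*(5*(I*√5/25)) = 4 + 38*(I*√5/5) = 4 + 38*I*√5/5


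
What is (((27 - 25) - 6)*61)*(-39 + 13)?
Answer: 6344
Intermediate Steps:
(((27 - 25) - 6)*61)*(-39 + 13) = ((2 - 6)*61)*(-26) = -4*61*(-26) = -244*(-26) = 6344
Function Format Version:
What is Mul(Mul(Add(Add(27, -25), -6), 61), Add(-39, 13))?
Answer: 6344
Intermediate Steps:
Mul(Mul(Add(Add(27, -25), -6), 61), Add(-39, 13)) = Mul(Mul(Add(2, -6), 61), -26) = Mul(Mul(-4, 61), -26) = Mul(-244, -26) = 6344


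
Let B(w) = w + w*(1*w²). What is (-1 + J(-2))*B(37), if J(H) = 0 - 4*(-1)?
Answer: 152070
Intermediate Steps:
J(H) = 4 (J(H) = 0 + 4 = 4)
B(w) = w + w³ (B(w) = w + w*w² = w + w³)
(-1 + J(-2))*B(37) = (-1 + 4)*(37 + 37³) = 3*(37 + 50653) = 3*50690 = 152070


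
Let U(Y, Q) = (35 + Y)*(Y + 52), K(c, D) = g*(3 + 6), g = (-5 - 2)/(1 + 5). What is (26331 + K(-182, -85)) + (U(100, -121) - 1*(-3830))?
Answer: 101341/2 ≈ 50671.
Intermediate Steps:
g = -7/6 ≈ -1.1667
K(c, D) = -21/2 (K(c, D) = -7*(3 + 6)/6 = -7/6*9 = -21/2)
U(Y, Q) = (35 + Y)*(52 + Y)
(26331 + K(-182, -85)) + (U(100, -121) - 1*(-3830)) = (26331 - 21/2) + ((1820 + 100**2 + 87*100) - 1*(-3830)) = 52641/2 + ((1820 + 10000 + 8700) + 3830) = 52641/2 + (20520 + 3830) = 52641/2 + 24350 = 101341/2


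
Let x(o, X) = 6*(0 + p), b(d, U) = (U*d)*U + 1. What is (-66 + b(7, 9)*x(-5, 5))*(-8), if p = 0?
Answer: 528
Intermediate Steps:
b(d, U) = 1 + d*U² (b(d, U) = d*U² + 1 = 1 + d*U²)
x(o, X) = 0 (x(o, X) = 6*(0 + 0) = 6*0 = 0)
(-66 + b(7, 9)*x(-5, 5))*(-8) = (-66 + (1 + 7*9²)*0)*(-8) = (-66 + (1 + 7*81)*0)*(-8) = (-66 + (1 + 567)*0)*(-8) = (-66 + 568*0)*(-8) = (-66 + 0)*(-8) = -66*(-8) = 528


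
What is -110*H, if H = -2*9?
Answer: 1980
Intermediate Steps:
H = -18
-110*H = -110*(-18) = 1980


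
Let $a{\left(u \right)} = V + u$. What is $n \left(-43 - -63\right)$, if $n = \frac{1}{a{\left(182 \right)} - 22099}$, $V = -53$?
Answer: $- \frac{2}{2197} \approx -0.00091033$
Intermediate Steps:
$a{\left(u \right)} = -53 + u$
$n = - \frac{1}{21970}$ ($n = \frac{1}{\left(-53 + 182\right) - 22099} = \frac{1}{129 - 22099} = \frac{1}{-21970} = - \frac{1}{21970} \approx -4.5517 \cdot 10^{-5}$)
$n \left(-43 - -63\right) = - \frac{-43 - -63}{21970} = - \frac{-43 + 63}{21970} = \left(- \frac{1}{21970}\right) 20 = - \frac{2}{2197}$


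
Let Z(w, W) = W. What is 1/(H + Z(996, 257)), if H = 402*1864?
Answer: 1/749585 ≈ 1.3341e-6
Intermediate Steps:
H = 749328
1/(H + Z(996, 257)) = 1/(749328 + 257) = 1/749585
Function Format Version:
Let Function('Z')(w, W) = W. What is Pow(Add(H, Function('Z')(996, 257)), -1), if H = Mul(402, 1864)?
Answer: Rational(1, 749585) ≈ 1.3341e-6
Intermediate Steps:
H = 749328
Pow(Add(H, Function('Z')(996, 257)), -1) = Pow(Add(749328, 257), -1) = Pow(749585, -1) = Rational(1, 749585)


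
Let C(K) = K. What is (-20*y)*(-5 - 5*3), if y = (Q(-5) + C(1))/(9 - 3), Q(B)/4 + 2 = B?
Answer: -1800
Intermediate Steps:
Q(B) = -8 + 4*B
y = -9/2 (y = ((-8 + 4*(-5)) + 1)/(9 - 3) = ((-8 - 20) + 1)/6 = (-28 + 1)*(⅙) = -27*⅙ = -9/2 ≈ -4.5000)
(-20*y)*(-5 - 5*3) = (-20*(-9/2))*(-5 - 5*3) = 90*(-5 - 15) = 90*(-20) = -1800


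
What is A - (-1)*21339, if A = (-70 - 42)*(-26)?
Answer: 24251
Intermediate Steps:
A = 2912 (A = -112*(-26) = 2912)
A - (-1)*21339 = 2912 - (-1)*21339 = 2912 - 1*(-21339) = 2912 + 21339 = 24251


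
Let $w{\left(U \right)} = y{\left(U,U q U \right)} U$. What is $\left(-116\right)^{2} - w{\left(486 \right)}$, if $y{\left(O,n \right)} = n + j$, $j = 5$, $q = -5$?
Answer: $573967306$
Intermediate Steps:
$y{\left(O,n \right)} = 5 + n$ ($y{\left(O,n \right)} = n + 5 = 5 + n$)
$w{\left(U \right)} = U \left(5 - 5 U^{2}\right)$ ($w{\left(U \right)} = \left(5 + U \left(-5\right) U\right) U = \left(5 + - 5 U U\right) U = \left(5 - 5 U^{2}\right) U = U \left(5 - 5 U^{2}\right)$)
$\left(-116\right)^{2} - w{\left(486 \right)} = \left(-116\right)^{2} - 5 \cdot 486 \left(1 - 486^{2}\right) = 13456 - 5 \cdot 486 \left(1 - 236196\right) = 13456 - 5 \cdot 486 \left(-236195\right) = 13456 - -573953850 = 13456 + 573953850 = 573967306$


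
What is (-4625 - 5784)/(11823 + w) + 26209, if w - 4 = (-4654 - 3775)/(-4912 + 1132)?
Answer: 1171882696181/44714489 ≈ 26208.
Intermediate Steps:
w = 23549/3780 (w = 4 + (-4654 - 3775)/(-4912 + 1132) = 4 - 8429/(-3780) = 4 - 8429*(-1/3780) = 4 + 8429/3780 = 23549/3780 ≈ 6.2299)
(-4625 - 5784)/(11823 + w) + 26209 = (-4625 - 5784)/(11823 + 23549/3780) + 26209 = -10409/44714489/3780 + 26209 = -10409*3780/44714489 + 26209 = -39346020/44714489 + 26209 = 1171882696181/44714489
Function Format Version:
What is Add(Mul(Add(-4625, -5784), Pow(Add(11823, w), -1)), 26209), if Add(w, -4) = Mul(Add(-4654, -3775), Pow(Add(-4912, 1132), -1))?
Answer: Rational(1171882696181, 44714489) ≈ 26208.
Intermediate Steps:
w = Rational(23549, 3780) (w = Add(4, Mul(Add(-4654, -3775), Pow(Add(-4912, 1132), -1))) = Add(4, Mul(-8429, Pow(-3780, -1))) = Add(4, Mul(-8429, Rational(-1, 3780))) = Add(4, Rational(8429, 3780)) = Rational(23549, 3780) ≈ 6.2299)
Add(Mul(Add(-4625, -5784), Pow(Add(11823, w), -1)), 26209) = Add(Mul(Add(-4625, -5784), Pow(Add(11823, Rational(23549, 3780)), -1)), 26209) = Add(Mul(-10409, Pow(Rational(44714489, 3780), -1)), 26209) = Add(Mul(-10409, Rational(3780, 44714489)), 26209) = Add(Rational(-39346020, 44714489), 26209) = Rational(1171882696181, 44714489)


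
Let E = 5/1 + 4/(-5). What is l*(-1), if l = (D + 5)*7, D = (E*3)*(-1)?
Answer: 266/5 ≈ 53.200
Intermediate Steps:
E = 21/5 (E = 5*1 + 4*(-1/5) = 5 - 4/5 = 21/5 ≈ 4.2000)
D = -63/5 (D = ((21/5)*3)*(-1) = (63/5)*(-1) = -63/5 ≈ -12.600)
l = -266/5 (l = (-63/5 + 5)*7 = -38/5*7 = -266/5 ≈ -53.200)
l*(-1) = -266/5*(-1) = 266/5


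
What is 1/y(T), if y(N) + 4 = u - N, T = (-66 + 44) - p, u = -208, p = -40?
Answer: -1/230 ≈ -0.0043478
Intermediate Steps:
T = 18 (T = (-66 + 44) - 1*(-40) = -22 + 40 = 18)
y(N) = -212 - N (y(N) = -4 + (-208 - N) = -212 - N)
1/y(T) = 1/(-212 - 1*18) = 1/(-212 - 18) = 1/(-230) = -1/230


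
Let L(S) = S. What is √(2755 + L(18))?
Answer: √2773 ≈ 52.659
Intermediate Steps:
√(2755 + L(18)) = √(2755 + 18) = √2773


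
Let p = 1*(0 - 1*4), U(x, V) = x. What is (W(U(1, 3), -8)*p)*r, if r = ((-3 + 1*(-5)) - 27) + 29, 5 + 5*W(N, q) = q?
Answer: -312/5 ≈ -62.400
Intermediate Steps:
W(N, q) = -1 + q/5
p = -4 (p = 1*(0 - 4) = 1*(-4) = -4)
r = -6 (r = ((-3 - 5) - 27) + 29 = (-8 - 27) + 29 = -35 + 29 = -6)
(W(U(1, 3), -8)*p)*r = ((-1 + (1/5)*(-8))*(-4))*(-6) = ((-1 - 8/5)*(-4))*(-6) = -13/5*(-4)*(-6) = (52/5)*(-6) = -312/5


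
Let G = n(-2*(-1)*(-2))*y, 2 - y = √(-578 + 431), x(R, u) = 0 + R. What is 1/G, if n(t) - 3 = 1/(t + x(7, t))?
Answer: 3/755 + 21*I*√3/1510 ≈ 0.0039735 + 0.024088*I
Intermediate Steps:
x(R, u) = R
n(t) = 3 + 1/(7 + t) (n(t) = 3 + 1/(t + 7) = 3 + 1/(7 + t))
y = 2 - 7*I*√3 (y = 2 - √(-578 + 431) = 2 - √(-147) = 2 - 7*I*√3 ≈ 2.0 - 12.124*I)
G = 20/3 - 70*I*√3/3 (G = ((22 + 3*(-2*(-1)*(-2)))/(7 - 2*(-1)*(-2)))*(2 - 7*I*√3) = ((22 + 3*(2*(-2)))/(7 + 2*(-2)))*(2 - 7*I*√3) = ((22 + 3*(-4))/(7 - 4))*(2 - 7*I*√3) = ((22 - 12)/3)*(2 - 7*I*√3) = ((⅓)*10)*(2 - 7*I*√3) = 10*(2 - 7*I*√3)/3 = 20/3 - 70*I*√3/3 ≈ 6.6667 - 40.414*I)
1/G = 1/(20/3 - 70*I*√3/3)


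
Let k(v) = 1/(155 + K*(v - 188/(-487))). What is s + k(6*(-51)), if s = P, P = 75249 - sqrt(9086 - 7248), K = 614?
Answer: 6870880163672/91308591 - sqrt(1838) ≈ 75206.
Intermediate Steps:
k(v) = 1/(190917/487 + 614*v) (k(v) = 1/(155 + 614*(v - 188/(-487))) = 1/(155 + 614*(v - 188*(-1/487))) = 1/(155 + 614*(v + 188/487)) = 1/(155 + 614*(188/487 + v)) = 1/(155 + (115432/487 + 614*v)) = 1/(190917/487 + 614*v))
P = 75249 - sqrt(1838) ≈ 75206.
s = 75249 - sqrt(1838) ≈ 75206.
s + k(6*(-51)) = (75249 - sqrt(1838)) + 487/(190917 + 299018*(6*(-51))) = (75249 - sqrt(1838)) + 487/(190917 + 299018*(-306)) = (75249 - sqrt(1838)) + 487/(190917 - 91499508) = (75249 - sqrt(1838)) + 487/(-91308591) = (75249 - sqrt(1838)) + 487*(-1/91308591) = (75249 - sqrt(1838)) - 487/91308591 = 6870880163672/91308591 - sqrt(1838)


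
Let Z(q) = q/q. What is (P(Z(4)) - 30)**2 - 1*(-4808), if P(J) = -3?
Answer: 5897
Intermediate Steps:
Z(q) = 1
(P(Z(4)) - 30)**2 - 1*(-4808) = (-3 - 30)**2 - 1*(-4808) = (-33)**2 + 4808 = 1089 + 4808 = 5897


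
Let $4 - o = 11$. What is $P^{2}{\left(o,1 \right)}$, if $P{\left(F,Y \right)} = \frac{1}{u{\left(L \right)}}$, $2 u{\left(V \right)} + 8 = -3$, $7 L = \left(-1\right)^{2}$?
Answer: $\frac{4}{121} \approx 0.033058$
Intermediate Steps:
$L = \frac{1}{7}$ ($L = \frac{\left(-1\right)^{2}}{7} = \frac{1}{7} \cdot 1 = \frac{1}{7} \approx 0.14286$)
$u{\left(V \right)} = - \frac{11}{2}$ ($u{\left(V \right)} = -4 + \frac{1}{2} \left(-3\right) = -4 - \frac{3}{2} = - \frac{11}{2}$)
$o = -7$ ($o = 4 - 11 = -7$)
$P{\left(F,Y \right)} = - \frac{2}{11}$ ($P{\left(F,Y \right)} = \frac{1}{- \frac{11}{2}} = - \frac{2}{11}$)
$P^{2}{\left(o,1 \right)} = \left(- \frac{2}{11}\right)^{2} = \frac{4}{121}$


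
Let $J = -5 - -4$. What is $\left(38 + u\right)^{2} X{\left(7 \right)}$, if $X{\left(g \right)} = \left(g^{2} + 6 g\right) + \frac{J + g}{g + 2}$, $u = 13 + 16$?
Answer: $\frac{1234475}{3} \approx 4.1149 \cdot 10^{5}$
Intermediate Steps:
$J = -1$ ($J = -5 + 4 = -1$)
$u = 29$
$X{\left(g \right)} = g^{2} + 6 g + \frac{-1 + g}{2 + g}$ ($X{\left(g \right)} = \left(g^{2} + 6 g\right) + \frac{-1 + g}{g + 2} = \left(g^{2} + 6 g\right) + \frac{-1 + g}{2 + g} = g^{2} + 6 g + \frac{-1 + g}{2 + g}$)
$\left(38 + u\right)^{2} X{\left(7 \right)} = \left(38 + 29\right)^{2} \frac{-1 + 7^{3} + 8 \cdot 7^{2} + 13 \cdot 7}{2 + 7} = 67^{2} \frac{-1 + 343 + 8 \cdot 49 + 91}{9} = 4489 \frac{-1 + 343 + 392 + 91}{9} = 4489 \cdot \frac{1}{9} \cdot 825 = 4489 \cdot \frac{275}{3} = \frac{1234475}{3}$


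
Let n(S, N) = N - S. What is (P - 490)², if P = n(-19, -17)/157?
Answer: 5917917184/24649 ≈ 2.4009e+5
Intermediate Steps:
P = 2/157 (P = (-17 - 1*(-19))/157 = (-17 + 19)*(1/157) = 2*(1/157) = 2/157 ≈ 0.012739)
(P - 490)² = (2/157 - 490)² = (-76928/157)² = 5917917184/24649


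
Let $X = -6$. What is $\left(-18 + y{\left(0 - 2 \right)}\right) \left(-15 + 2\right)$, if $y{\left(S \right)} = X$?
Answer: $312$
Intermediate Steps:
$y{\left(S \right)} = -6$
$\left(-18 + y{\left(0 - 2 \right)}\right) \left(-15 + 2\right) = \left(-18 - 6\right) \left(-15 + 2\right) = \left(-24\right) \left(-13\right) = 312$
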